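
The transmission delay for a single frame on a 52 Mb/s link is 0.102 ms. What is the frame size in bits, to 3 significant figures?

L = R × t_tx = 52000000 b/s × 0.000102 s = 5304 bits.

5300 bits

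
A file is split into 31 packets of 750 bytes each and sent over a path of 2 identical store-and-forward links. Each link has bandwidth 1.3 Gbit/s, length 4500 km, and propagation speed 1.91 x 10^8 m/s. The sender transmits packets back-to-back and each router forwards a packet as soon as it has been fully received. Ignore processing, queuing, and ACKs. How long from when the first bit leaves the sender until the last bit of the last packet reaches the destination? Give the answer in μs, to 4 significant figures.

47270 μs

Per-hop transmission t_tx = L/R = 6000/1300000000 = 4.61538 μs.
Per-hop propagation t_prop = 4500000/191000000 = 23560.2 μs.
Pipeline fill: first packet needs 2·t_tx to clear all hops; remaining 30 packets each add one t_tx.
Total = (2+31-1)·t_tx + 2·t_prop = 32·4.61538 + 2·23560.2 = 47270 μs.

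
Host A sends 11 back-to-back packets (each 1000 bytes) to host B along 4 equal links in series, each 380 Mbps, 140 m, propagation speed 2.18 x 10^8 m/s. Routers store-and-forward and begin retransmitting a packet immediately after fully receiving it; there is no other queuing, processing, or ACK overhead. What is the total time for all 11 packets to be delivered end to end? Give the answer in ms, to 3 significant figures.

Per-hop transmission t_tx = L/R = 8000/380000000 = 0.0210526 ms.
Per-hop propagation t_prop = 140/2.18e+08 = 0.000642202 ms.
Pipeline fill: first packet needs 4·t_tx to clear all hops; remaining 10 packets each add one t_tx.
Total = (4+11-1)·t_tx + 4·t_prop = 14·0.0210526 + 4·0.000642202 = 0.297 ms.

0.297 ms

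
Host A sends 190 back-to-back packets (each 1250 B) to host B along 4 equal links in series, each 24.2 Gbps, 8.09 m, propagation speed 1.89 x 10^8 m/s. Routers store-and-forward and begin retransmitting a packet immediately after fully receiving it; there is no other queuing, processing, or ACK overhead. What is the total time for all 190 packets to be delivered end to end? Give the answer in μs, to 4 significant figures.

79.92 μs

Per-hop transmission t_tx = L/R = 10000/24200000000 = 0.413223 μs.
Per-hop propagation t_prop = 8.09/189000000 = 0.0428042 μs.
Pipeline fill: first packet needs 4·t_tx to clear all hops; remaining 189 packets each add one t_tx.
Total = (4+190-1)·t_tx + 4·t_prop = 193·0.413223 + 4·0.0428042 = 79.92 μs.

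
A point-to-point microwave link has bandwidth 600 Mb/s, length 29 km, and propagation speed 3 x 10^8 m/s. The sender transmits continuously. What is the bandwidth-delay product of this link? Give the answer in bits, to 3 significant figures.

Propagation delay = 29000 / 300000000 = 9.66667e-05 s.
BDP = R × t_prop = 600000000 × 9.66667e-05 = 58000 bits.

58000 bits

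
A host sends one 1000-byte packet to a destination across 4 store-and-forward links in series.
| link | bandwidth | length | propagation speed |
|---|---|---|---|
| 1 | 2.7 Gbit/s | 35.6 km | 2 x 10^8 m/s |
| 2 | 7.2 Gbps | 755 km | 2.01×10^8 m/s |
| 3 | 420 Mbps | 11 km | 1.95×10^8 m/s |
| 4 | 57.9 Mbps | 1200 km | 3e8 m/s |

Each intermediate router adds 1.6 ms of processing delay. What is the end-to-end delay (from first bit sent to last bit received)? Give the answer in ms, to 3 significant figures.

13.0 ms

L = 1000 × 8 = 8000 bits.
Transmission delays (L/R per hop): 0.00296296, 0.00111111, 0.0190476, 0.138169 ms; sum = 0.161291 ms.
Propagation delays (d/s per hop): 0.178, 3.75622, 0.0564103, 4 ms; sum = 7.99063 ms.
Processing at 3 router(s): 3 × 1.6 ms = 4.8 ms.
End-to-end = 13.0 ms.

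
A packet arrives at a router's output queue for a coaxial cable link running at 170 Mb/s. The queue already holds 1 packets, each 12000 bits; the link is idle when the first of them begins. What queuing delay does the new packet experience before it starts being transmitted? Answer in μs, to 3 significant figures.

Each queued packet: L/R = 12000/170000000 = 70.5882 μs.
1 queued → 70.5882 μs.
Queuing delay = 70.6 μs.

70.6 μs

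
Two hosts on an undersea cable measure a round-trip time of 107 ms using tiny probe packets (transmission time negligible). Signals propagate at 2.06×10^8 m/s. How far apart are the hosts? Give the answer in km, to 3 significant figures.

11000 km

One-way propagation = RTT/2 = 53.5 ms.
d = s × t = 206000000 × 0.0535 = 11000 km.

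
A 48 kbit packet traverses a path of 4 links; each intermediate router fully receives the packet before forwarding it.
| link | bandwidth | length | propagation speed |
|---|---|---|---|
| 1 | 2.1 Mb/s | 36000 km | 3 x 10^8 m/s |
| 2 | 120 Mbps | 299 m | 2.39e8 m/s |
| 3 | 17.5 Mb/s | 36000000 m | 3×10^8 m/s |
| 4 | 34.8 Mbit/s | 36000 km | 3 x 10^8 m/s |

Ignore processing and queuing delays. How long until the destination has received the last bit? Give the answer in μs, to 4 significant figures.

L = 48000 bits.
Transmission delays (L/R per hop): 22857.1, 400, 2742.86, 1379.31 μs; sum = 27379.3 μs.
Propagation delays (d/s per hop): 120000, 1.25105, 120000, 120000 μs; sum = 360001 μs.
End-to-end = 387400 μs.

387400 μs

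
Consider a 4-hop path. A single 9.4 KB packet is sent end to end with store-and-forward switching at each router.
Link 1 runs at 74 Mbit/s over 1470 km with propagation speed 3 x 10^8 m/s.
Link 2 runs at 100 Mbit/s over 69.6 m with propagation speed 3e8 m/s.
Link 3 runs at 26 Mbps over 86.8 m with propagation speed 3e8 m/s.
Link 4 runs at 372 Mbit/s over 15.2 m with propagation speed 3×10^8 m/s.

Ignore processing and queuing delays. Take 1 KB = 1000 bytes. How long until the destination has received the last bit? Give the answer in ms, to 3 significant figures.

9.76 ms

L = 75200 bits.
Transmission delays (L/R per hop): 1.01622, 0.752, 2.89231, 0.202151 ms; sum = 4.86267 ms.
Propagation delays (d/s per hop): 4.9, 0.000232, 0.000289333, 5.06667e-05 ms; sum = 4.90057 ms.
End-to-end = 9.76 ms.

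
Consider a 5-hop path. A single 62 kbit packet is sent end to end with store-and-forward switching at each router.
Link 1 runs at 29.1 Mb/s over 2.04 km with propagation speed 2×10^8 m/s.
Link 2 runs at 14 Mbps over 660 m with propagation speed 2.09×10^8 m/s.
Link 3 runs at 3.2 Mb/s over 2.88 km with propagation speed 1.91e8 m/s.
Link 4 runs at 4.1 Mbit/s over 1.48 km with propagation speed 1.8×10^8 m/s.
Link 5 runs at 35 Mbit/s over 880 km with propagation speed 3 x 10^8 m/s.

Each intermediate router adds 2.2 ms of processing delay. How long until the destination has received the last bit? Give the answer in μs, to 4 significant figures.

L = 62000 bits.
Transmission delays (L/R per hop): 2130.58, 4428.57, 19375, 15122, 1771.43 μs; sum = 42827.5 μs.
Propagation delays (d/s per hop): 10.2, 3.15789, 15.0785, 8.22222, 2933.33 μs; sum = 2969.99 μs.
Processing at 4 router(s): 4 × 2.2 ms = 8800 μs.
End-to-end = 54600 μs.

54600 μs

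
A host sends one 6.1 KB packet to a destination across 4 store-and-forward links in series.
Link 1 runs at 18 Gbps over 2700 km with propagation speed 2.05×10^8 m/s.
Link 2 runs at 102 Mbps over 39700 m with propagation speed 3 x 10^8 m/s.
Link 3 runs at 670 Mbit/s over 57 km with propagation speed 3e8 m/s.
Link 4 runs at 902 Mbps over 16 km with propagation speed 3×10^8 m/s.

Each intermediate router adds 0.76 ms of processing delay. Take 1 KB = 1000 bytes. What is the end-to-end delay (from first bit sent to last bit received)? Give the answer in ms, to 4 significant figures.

16.43 ms

L = 48800 bits.
Transmission delays (L/R per hop): 0.00271111, 0.478431, 0.0728358, 0.054102 ms; sum = 0.60808 ms.
Propagation delays (d/s per hop): 13.1707, 0.132333, 0.19, 0.0533333 ms; sum = 13.5464 ms.
Processing at 3 router(s): 3 × 0.76 ms = 2.28 ms.
End-to-end = 16.43 ms.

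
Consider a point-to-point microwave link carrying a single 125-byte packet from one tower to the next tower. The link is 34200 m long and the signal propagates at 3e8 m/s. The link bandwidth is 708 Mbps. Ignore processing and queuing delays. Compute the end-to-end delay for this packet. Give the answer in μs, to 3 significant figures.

115 μs

L = 125 × 8 = 1000 bits.
Transmission delay = L/R = 1000 / 708000000 = 1.41243 μs.
Propagation delay = d/s = 34200 m / 300000000 m/s = 114 μs.
Total = 115 μs.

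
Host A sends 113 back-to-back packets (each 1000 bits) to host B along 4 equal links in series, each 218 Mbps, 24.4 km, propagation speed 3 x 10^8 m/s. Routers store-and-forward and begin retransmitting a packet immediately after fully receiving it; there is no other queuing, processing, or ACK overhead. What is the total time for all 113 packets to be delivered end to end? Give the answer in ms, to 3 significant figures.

Per-hop transmission t_tx = L/R = 1000/218000000 = 0.00458716 ms.
Per-hop propagation t_prop = 24400/300000000 = 0.0813333 ms.
Pipeline fill: first packet needs 4·t_tx to clear all hops; remaining 112 packets each add one t_tx.
Total = (4+113-1)·t_tx + 4·t_prop = 116·0.00458716 + 4·0.0813333 = 0.857 ms.

0.857 ms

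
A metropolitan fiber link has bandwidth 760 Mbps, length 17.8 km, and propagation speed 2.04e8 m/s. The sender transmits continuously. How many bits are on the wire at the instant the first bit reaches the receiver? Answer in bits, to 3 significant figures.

Propagation delay = 17800 / 204000000 = 8.72549e-05 s.
BDP = R × t_prop = 760000000 × 8.72549e-05 = 66313.7 bits.

66300 bits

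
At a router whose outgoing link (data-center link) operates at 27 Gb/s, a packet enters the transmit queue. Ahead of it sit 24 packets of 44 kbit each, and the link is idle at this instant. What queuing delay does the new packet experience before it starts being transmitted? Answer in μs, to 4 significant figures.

39.11 μs

Each queued packet: L/R = 44000/27000000000 = 1.62963 μs.
24 queued → 39.1111 μs.
Queuing delay = 39.11 μs.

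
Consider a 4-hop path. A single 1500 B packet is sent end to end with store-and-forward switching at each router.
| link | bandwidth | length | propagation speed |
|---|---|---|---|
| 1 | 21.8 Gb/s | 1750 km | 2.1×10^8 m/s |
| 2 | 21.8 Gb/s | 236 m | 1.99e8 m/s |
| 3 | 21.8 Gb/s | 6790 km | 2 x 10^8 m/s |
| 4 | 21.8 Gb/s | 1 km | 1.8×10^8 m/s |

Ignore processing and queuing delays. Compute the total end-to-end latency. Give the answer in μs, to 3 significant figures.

42300 μs

L = 1500 × 8 = 12000 bits.
Transmission delay per hop = L/R = 12000/21800000000 = 0.550459 μs; 4 hops → 2.20183 μs.
Propagation delays (d/s per hop): 8333.33, 1.18593, 33950, 5.55556 μs; sum = 42290.1 μs.
End-to-end = 42300 μs.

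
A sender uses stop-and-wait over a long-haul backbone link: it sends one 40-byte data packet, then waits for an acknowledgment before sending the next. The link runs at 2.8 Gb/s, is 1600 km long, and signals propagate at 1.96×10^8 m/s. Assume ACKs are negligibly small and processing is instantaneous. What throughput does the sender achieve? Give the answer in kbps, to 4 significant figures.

t_tx = L/R = 320/2800000000 = 1.14286e-07 s.
t_prop = 1600000/196000000 = 0.00816327 s; RTT = 0.0163265 s.
Cycle = t_tx + RTT = 0.0163266 s.
Throughput = L / cycle = 320 / 0.0163266 = 19.60 kbps.

19.60 kbps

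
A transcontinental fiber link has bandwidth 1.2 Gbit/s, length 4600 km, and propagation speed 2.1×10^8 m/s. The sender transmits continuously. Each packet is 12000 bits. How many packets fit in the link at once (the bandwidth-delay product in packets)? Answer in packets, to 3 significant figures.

Propagation delay = 4600000 / 210000000 = 0.0219048 s.
BDP = R × t_prop = 1200000000 × 0.0219048 = 26285700 bits.
In packets of 12000 bits: 2190 packets.

2190 packets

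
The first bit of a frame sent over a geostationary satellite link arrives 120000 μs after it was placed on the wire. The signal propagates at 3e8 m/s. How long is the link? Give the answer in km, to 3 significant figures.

36000 km

d = s × t_prop = 300000000 × 0.12 = 36000 km.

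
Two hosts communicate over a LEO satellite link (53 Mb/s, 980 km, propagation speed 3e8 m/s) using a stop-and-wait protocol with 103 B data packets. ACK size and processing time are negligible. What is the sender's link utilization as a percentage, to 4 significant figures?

t_tx = L/R = 824/53000000 = 1.55472e-05 s.
t_prop = 980000/300000000 = 0.00326667 s; RTT = 0.00653333 s.
Cycle = t_tx + RTT = 0.00654888 s.
Utilization = t_tx / cycle = 1.55472e-05/0.00654888 = 0.2374 %.

0.2374 %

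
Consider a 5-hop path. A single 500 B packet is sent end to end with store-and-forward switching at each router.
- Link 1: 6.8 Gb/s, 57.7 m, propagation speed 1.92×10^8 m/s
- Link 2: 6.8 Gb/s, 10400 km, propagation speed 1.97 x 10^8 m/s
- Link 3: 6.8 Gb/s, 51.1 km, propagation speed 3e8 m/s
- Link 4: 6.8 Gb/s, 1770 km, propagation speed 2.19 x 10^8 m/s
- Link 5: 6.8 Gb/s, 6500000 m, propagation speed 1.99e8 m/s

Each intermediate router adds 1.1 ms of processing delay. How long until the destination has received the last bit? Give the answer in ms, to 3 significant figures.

98.1 ms

L = 500 × 8 = 4000 bits.
Transmission delay per hop = L/R = 4000/6800000000 = 0.000588235 ms; 5 hops → 0.00294118 ms.
Propagation delays (d/s per hop): 0.000300521, 52.7919, 0.170333, 8.08219, 32.6633 ms; sum = 93.708 ms.
Processing at 4 router(s): 4 × 1.1 ms = 4.4 ms.
End-to-end = 98.1 ms.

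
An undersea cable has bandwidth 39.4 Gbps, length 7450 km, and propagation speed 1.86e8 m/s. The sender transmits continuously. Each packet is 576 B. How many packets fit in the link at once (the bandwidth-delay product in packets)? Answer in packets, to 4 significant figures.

Propagation delay = 7450000 / 186000000 = 0.0400538 s.
BDP = R × t_prop = 39400000000 × 0.0400538 = 1578120000 bits.
In packets of 4608 bits: 342500 packets.

342500 packets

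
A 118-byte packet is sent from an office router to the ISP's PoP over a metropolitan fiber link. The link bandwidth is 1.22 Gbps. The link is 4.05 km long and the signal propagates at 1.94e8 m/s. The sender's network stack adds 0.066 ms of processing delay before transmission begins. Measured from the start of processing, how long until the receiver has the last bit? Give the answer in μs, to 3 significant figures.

L = 118 × 8 = 944 bits.
Transmission delay = L/R = 944 / 1220000000 = 0.77377 μs.
Propagation delay = d/s = 4050 m / 194000000 m/s = 20.8763 μs.
Plus processing delay 0.066 ms = 66 μs.
Total = 87.7 μs.

87.7 μs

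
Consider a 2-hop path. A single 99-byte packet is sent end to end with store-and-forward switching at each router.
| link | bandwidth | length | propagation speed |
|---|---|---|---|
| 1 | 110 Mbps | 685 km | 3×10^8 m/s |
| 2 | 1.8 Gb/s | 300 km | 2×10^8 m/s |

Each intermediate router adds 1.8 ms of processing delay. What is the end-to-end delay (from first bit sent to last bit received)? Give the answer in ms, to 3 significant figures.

L = 99 × 8 = 792 bits.
Transmission delays (L/R per hop): 0.0072, 0.00044 ms; sum = 0.00764 ms.
Propagation delays (d/s per hop): 2.28333, 1.5 ms; sum = 3.78333 ms.
Processing at 1 router(s): 1 × 1.8 ms = 1.8 ms.
End-to-end = 5.59 ms.

5.59 ms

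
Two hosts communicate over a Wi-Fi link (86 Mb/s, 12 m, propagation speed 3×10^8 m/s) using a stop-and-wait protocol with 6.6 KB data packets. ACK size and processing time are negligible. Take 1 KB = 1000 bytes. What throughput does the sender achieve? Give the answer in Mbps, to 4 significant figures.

85.99 Mbps

t_tx = L/R = 52800/86000000 = 0.000613953 s.
t_prop = 12/300000000 = 4e-08 s; RTT = 8e-08 s.
Cycle = t_tx + RTT = 0.000614033 s.
Throughput = L / cycle = 52800 / 0.000614033 = 85.99 Mbps.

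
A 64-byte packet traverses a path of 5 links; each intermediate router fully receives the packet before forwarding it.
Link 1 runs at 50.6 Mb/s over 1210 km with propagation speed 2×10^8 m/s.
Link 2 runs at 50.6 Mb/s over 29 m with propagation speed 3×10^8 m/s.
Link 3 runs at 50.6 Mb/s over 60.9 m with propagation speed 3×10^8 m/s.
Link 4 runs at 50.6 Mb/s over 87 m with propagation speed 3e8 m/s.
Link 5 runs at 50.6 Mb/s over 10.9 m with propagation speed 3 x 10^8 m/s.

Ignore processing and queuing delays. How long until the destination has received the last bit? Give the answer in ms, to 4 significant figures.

L = 64 × 8 = 512 bits.
Transmission delay per hop = L/R = 512/50600000 = 0.0101186 ms; 5 hops → 0.0505929 ms.
Propagation delays (d/s per hop): 6.05, 9.66667e-05, 0.000203, 0.00029, 3.63333e-05 ms; sum = 6.05063 ms.
End-to-end = 6.101 ms.

6.101 ms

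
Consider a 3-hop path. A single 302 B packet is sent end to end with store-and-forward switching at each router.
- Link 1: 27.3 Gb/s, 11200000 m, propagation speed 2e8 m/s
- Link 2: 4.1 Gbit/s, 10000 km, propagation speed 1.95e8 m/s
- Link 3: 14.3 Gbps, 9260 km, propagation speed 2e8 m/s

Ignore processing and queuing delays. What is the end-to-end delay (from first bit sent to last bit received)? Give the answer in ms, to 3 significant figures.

L = 302 × 8 = 2416 bits.
Transmission delays (L/R per hop): 8.84982e-05, 0.000589268, 0.000168951 ms; sum = 0.000846718 ms.
Propagation delays (d/s per hop): 56, 51.2821, 46.3 ms; sum = 153.582 ms.
End-to-end = 154 ms.

154 ms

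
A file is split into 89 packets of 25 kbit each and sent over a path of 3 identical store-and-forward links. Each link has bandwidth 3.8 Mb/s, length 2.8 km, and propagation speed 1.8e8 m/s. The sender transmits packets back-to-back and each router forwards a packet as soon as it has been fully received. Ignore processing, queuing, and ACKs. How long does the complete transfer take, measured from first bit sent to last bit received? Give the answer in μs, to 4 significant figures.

598700 μs

Per-hop transmission t_tx = L/R = 25000/3800000 = 6578.95 μs.
Per-hop propagation t_prop = 2800/180000000 = 15.5556 μs.
Pipeline fill: first packet needs 3·t_tx to clear all hops; remaining 88 packets each add one t_tx.
Total = (3+89-1)·t_tx + 3·t_prop = 91·6578.95 + 3·15.5556 = 598700 μs.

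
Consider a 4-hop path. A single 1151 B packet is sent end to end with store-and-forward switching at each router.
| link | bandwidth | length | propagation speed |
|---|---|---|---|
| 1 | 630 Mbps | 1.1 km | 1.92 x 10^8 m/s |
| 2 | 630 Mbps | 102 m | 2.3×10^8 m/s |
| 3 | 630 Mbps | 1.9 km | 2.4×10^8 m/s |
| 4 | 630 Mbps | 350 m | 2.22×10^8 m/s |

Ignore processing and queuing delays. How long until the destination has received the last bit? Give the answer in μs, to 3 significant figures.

L = 1151 × 8 = 9208 bits.
Transmission delay per hop = L/R = 9208/630000000 = 14.6159 μs; 4 hops → 58.4635 μs.
Propagation delays (d/s per hop): 5.72917, 0.443478, 7.91667, 1.57658 μs; sum = 15.6659 μs.
End-to-end = 74.1 μs.

74.1 μs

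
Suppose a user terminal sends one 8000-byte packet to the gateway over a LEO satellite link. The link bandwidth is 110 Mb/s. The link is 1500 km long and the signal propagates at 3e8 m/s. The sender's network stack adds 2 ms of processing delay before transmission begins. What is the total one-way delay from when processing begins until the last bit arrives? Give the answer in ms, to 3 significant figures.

7.58 ms

L = 8000 × 8 = 64000 bits.
Transmission delay = L/R = 64000 / 110000000 = 0.581818 ms.
Propagation delay = d/s = 1500000 m / 300000000 m/s = 5 ms.
Plus processing delay 2 ms = 2 ms.
Total = 7.58 ms.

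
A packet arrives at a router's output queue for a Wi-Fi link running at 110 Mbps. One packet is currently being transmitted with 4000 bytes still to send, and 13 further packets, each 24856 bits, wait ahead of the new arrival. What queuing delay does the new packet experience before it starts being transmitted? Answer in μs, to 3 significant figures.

3230 μs

Each queued packet: L/R = 24856/110000000 = 225.964 μs.
13 queued → 2937.53 μs.
Plus remaining 32000 bits of current packet: 290.909 μs.
Queuing delay = 3230 μs.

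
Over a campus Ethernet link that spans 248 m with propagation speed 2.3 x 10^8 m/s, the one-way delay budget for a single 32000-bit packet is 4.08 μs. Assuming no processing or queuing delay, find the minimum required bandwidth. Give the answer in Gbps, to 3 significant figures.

Propagation delay = 248 / 2.3e+08 = 1.07826 μs.
Transmission budget = 4.08 − 1.07826 = 3.00174 μs.
R ≥ L / t_tx = 32000 bits / 3.00174e-06 s = 10.7 Gbps.

10.7 Gbps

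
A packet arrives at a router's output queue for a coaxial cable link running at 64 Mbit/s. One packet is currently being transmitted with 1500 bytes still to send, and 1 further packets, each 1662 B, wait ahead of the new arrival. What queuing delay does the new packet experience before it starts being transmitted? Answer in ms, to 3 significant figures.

Each queued packet: L/R = 13296/64000000 = 0.20775 ms.
1 queued → 0.20775 ms.
Plus remaining 12000 bits of current packet: 0.1875 ms.
Queuing delay = 0.395 ms.

0.395 ms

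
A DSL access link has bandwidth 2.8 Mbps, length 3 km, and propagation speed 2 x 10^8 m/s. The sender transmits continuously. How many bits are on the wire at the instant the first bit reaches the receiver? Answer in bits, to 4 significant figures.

42.00 bits

Propagation delay = 3000 / 200000000 = 1.5e-05 s.
BDP = R × t_prop = 2800000 × 1.5e-05 = 42 bits.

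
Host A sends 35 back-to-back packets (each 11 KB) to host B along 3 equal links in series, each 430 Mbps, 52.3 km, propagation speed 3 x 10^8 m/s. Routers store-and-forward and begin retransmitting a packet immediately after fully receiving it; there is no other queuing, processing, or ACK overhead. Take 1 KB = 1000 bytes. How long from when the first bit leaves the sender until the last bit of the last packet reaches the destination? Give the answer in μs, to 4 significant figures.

Per-hop transmission t_tx = L/R = 88000/430000000 = 204.651 μs.
Per-hop propagation t_prop = 52300/300000000 = 174.333 μs.
Pipeline fill: first packet needs 3·t_tx to clear all hops; remaining 34 packets each add one t_tx.
Total = (3+35-1)·t_tx + 3·t_prop = 37·204.651 + 3·174.333 = 8095 μs.

8095 μs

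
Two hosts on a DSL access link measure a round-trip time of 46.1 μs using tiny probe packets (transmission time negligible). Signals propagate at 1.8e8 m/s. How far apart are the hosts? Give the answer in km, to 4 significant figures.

4.149 km

One-way propagation = RTT/2 = 23.05 μs.
d = s × t = 180000000 × 2.305e-05 = 4.149 km.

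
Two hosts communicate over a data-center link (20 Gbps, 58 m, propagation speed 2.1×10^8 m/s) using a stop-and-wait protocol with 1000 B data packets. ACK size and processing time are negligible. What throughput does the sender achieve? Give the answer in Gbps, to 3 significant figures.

t_tx = L/R = 8000/20000000000 = 4e-07 s.
t_prop = 58/210000000 = 2.7619e-07 s; RTT = 5.52381e-07 s.
Cycle = t_tx + RTT = 9.52381e-07 s.
Throughput = L / cycle = 8000 / 9.52381e-07 = 8.40 Gbps.

8.40 Gbps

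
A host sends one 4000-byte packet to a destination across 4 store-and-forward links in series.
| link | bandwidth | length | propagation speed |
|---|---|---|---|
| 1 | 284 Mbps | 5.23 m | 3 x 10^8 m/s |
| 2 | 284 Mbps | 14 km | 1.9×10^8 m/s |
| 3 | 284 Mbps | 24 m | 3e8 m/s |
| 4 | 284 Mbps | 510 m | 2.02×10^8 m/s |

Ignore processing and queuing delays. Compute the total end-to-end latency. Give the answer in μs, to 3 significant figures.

L = 4000 × 8 = 32000 bits.
Transmission delay per hop = L/R = 32000/284000000 = 112.676 μs; 4 hops → 450.704 μs.
Propagation delays (d/s per hop): 0.0174333, 73.6842, 0.08, 2.52475 μs; sum = 76.3064 μs.
End-to-end = 527 μs.

527 μs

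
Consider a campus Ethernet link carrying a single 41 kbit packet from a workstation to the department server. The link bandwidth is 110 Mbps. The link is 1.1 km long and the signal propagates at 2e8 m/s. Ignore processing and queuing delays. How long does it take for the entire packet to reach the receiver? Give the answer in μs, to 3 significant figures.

L = 41000 bits.
Transmission delay = L/R = 41000 / 110000000 = 372.727 μs.
Propagation delay = d/s = 1100 m / 200000000 m/s = 5.5 μs.
Total = 378 μs.

378 μs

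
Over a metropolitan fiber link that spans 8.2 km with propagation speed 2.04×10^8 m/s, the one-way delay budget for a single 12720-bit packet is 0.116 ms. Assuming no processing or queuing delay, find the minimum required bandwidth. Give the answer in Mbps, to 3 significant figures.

Propagation delay = 8200 / 204000000 = 0.0401961 ms.
Transmission budget = 0.116 − 0.0401961 = 0.0758039 ms.
R ≥ L / t_tx = 12720 bits / 7.58039e-05 s = 168 Mbps.

168 Mbps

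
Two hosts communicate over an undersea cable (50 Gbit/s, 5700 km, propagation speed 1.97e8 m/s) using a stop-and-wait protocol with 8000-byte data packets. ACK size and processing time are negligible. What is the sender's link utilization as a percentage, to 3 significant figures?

0.00221 %

t_tx = L/R = 64000/50000000000 = 1.28e-06 s.
t_prop = 5700000/197000000 = 0.028934 s; RTT = 0.057868 s.
Cycle = t_tx + RTT = 0.0578693 s.
Utilization = t_tx / cycle = 1.28e-06/0.0578693 = 0.00221 %.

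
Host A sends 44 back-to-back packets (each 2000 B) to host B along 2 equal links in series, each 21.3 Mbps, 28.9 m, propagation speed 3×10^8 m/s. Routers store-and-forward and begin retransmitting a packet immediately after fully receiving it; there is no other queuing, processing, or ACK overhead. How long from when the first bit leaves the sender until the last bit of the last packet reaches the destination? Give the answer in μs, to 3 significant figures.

Per-hop transmission t_tx = L/R = 16000/21300000 = 751.174 μs.
Per-hop propagation t_prop = 28.9/300000000 = 0.0963333 μs.
Pipeline fill: first packet needs 2·t_tx to clear all hops; remaining 43 packets each add one t_tx.
Total = (2+44-1)·t_tx + 2·t_prop = 45·751.174 + 2·0.0963333 = 33800 μs.

33800 μs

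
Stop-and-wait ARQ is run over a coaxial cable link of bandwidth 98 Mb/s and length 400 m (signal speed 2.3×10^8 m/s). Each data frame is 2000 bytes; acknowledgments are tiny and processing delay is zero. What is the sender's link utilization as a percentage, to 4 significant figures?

t_tx = L/R = 16000/98000000 = 0.000163265 s.
t_prop = 400/2.3e+08 = 1.73913e-06 s; RTT = 3.47826e-06 s.
Cycle = t_tx + RTT = 0.000166744 s.
Utilization = t_tx / cycle = 0.000163265/0.000166744 = 97.91 %.

97.91 %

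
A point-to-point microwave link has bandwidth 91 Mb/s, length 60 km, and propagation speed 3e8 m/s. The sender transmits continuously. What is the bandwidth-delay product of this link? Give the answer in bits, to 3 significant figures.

18200 bits

Propagation delay = 60000 / 300000000 = 0.0002 s.
BDP = R × t_prop = 91000000 × 0.0002 = 18200 bits.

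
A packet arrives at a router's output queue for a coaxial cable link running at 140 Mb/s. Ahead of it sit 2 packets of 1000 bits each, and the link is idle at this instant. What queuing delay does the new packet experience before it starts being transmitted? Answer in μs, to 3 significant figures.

14.3 μs

Each queued packet: L/R = 1000/140000000 = 7.14286 μs.
2 queued → 14.2857 μs.
Queuing delay = 14.3 μs.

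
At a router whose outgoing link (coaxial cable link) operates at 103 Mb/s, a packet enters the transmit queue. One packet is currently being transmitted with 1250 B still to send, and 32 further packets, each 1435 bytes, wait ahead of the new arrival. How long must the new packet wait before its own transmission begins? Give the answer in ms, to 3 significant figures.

Each queued packet: L/R = 11480/103000000 = 0.111456 ms.
32 queued → 3.5666 ms.
Plus remaining 10000 bits of current packet: 0.0970874 ms.
Queuing delay = 3.66 ms.

3.66 ms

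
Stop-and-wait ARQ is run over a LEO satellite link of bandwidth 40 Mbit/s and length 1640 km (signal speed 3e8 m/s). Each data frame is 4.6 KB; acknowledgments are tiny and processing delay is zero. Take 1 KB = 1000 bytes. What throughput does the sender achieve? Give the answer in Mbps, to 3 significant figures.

t_tx = L/R = 36800/40000000 = 0.00092 s.
t_prop = 1640000/300000000 = 0.00546667 s; RTT = 0.0109333 s.
Cycle = t_tx + RTT = 0.0118533 s.
Throughput = L / cycle = 36800 / 0.0118533 = 3.10 Mbps.

3.10 Mbps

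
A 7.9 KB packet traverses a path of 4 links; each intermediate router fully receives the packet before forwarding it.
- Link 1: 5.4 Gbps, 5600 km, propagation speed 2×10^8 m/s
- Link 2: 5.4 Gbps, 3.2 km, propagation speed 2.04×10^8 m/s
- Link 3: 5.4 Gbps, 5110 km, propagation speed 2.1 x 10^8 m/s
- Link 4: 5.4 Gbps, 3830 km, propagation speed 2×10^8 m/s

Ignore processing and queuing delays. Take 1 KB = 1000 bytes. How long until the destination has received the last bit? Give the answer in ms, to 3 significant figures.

71.5 ms

L = 63200 bits.
Transmission delay per hop = L/R = 63200/5400000000 = 0.0117037 ms; 4 hops → 0.0468148 ms.
Propagation delays (d/s per hop): 28, 0.0156863, 24.3333, 19.15 ms; sum = 71.499 ms.
End-to-end = 71.5 ms.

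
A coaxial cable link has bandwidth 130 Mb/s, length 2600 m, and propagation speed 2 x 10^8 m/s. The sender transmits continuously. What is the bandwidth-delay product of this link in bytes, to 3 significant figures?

211 bytes

Propagation delay = 2600 / 200000000 = 1.3e-05 s.
BDP = R × t_prop = 130000000 × 1.3e-05 = 1690 bits.
In bytes: 1690/8 = 211 bytes.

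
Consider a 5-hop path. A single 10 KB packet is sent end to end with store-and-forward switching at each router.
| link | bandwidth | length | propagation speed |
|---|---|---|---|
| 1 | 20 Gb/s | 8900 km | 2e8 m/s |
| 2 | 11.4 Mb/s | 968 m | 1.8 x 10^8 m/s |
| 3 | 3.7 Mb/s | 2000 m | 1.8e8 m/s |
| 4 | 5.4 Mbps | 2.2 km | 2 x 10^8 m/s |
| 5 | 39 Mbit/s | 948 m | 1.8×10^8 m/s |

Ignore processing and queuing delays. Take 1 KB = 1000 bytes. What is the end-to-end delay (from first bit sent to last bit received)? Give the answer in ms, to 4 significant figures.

L = 80000 bits.
Transmission delays (L/R per hop): 0.004, 7.01754, 21.6216, 14.8148, 2.05128 ms; sum = 45.5093 ms.
Propagation delays (d/s per hop): 44.5, 0.00537778, 0.0111111, 0.011, 0.00526667 ms; sum = 44.5328 ms.
End-to-end = 90.04 ms.

90.04 ms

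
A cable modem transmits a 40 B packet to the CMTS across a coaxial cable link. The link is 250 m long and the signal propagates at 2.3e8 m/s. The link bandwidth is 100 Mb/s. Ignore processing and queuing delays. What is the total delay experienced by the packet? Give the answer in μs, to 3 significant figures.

4.29 μs

L = 40 × 8 = 320 bits.
Transmission delay = L/R = 320 / 100000000 = 3.2 μs.
Propagation delay = d/s = 250 m / 2.3e+08 m/s = 1.08696 μs.
Total = 4.29 μs.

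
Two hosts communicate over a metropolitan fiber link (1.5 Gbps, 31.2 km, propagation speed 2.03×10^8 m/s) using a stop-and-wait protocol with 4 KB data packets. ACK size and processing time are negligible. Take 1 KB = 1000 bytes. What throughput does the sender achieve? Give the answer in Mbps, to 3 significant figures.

97.3 Mbps

t_tx = L/R = 32000/1500000000 = 2.13333e-05 s.
t_prop = 31200/2.03e+08 = 0.000153695 s; RTT = 0.000307389 s.
Cycle = t_tx + RTT = 0.000328722 s.
Throughput = L / cycle = 32000 / 0.000328722 = 97.3 Mbps.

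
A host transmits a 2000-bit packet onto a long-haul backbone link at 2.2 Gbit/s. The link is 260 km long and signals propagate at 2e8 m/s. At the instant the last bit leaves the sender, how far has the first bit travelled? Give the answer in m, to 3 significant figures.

182 m

t_tx = L/R = 2000/2200000000 = 9.09091e-07 s.
Distance = s × t_tx = 200000000 × 9.09091e-07 = 182 m.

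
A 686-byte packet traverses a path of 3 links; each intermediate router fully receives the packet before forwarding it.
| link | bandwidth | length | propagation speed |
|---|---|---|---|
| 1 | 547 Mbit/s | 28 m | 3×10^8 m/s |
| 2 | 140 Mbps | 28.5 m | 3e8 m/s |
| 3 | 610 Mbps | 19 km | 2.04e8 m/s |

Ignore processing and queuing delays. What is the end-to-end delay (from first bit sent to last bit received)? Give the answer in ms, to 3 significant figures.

0.152 ms

L = 686 × 8 = 5488 bits.
Transmission delays (L/R per hop): 0.0100329, 0.0392, 0.00899672 ms; sum = 0.0582296 ms.
Propagation delays (d/s per hop): 9.33333e-05, 9.5e-05, 0.0931373 ms; sum = 0.0933256 ms.
End-to-end = 0.152 ms.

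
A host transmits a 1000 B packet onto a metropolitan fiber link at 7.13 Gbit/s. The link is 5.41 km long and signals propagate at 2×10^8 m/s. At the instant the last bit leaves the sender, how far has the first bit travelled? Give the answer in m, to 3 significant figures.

224 m

t_tx = L/R = 8000/7130000000 = 1.12202e-06 s.
Distance = s × t_tx = 200000000 × 1.12202e-06 = 224 m.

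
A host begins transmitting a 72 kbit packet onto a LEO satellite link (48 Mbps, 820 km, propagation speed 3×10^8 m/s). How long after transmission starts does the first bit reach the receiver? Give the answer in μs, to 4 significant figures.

2733 μs

First bit experiences only propagation delay: d/s = 820000/300000000 = 2733 μs.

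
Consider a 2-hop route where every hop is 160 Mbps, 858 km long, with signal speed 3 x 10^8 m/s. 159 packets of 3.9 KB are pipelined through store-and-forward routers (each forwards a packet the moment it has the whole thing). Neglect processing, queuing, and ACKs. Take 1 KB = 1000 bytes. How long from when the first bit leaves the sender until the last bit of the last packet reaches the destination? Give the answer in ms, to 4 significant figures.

36.92 ms

Per-hop transmission t_tx = L/R = 31200/160000000 = 0.195 ms.
Per-hop propagation t_prop = 858000/300000000 = 2.86 ms.
Pipeline fill: first packet needs 2·t_tx to clear all hops; remaining 158 packets each add one t_tx.
Total = (2+159-1)·t_tx + 2·t_prop = 160·0.195 + 2·2.86 = 36.92 ms.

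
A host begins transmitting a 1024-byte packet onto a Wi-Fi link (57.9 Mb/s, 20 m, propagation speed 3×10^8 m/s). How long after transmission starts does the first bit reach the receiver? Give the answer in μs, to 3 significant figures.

0.0667 μs

First bit experiences only propagation delay: d/s = 20/300000000 = 0.0667 μs.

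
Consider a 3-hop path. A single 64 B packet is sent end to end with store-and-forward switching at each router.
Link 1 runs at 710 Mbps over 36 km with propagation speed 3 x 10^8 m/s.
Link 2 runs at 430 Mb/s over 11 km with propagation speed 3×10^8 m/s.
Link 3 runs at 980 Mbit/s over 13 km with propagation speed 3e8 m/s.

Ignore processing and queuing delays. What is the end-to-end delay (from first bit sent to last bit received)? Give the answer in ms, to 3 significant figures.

0.202 ms

L = 64 × 8 = 512 bits.
Transmission delays (L/R per hop): 0.000721127, 0.0011907, 0.000522449 ms; sum = 0.00243427 ms.
Propagation delays (d/s per hop): 0.12, 0.0366667, 0.0433333 ms; sum = 0.2 ms.
End-to-end = 0.202 ms.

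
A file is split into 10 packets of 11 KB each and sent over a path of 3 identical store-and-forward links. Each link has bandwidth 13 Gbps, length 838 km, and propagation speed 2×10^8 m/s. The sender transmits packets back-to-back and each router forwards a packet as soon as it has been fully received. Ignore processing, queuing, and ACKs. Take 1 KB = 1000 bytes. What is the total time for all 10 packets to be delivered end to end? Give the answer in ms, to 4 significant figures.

Per-hop transmission t_tx = L/R = 88000/13000000000 = 0.00676923 ms.
Per-hop propagation t_prop = 838000/200000000 = 4.19 ms.
Pipeline fill: first packet needs 3·t_tx to clear all hops; remaining 9 packets each add one t_tx.
Total = (3+10-1)·t_tx + 3·t_prop = 12·0.00676923 + 3·4.19 = 12.65 ms.

12.65 ms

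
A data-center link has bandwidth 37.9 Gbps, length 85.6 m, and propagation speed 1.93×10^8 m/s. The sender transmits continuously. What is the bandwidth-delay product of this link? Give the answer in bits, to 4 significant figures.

16810 bits

Propagation delay = 85.6 / 193000000 = 4.43523e-07 s.
BDP = R × t_prop = 37900000000 × 4.43523e-07 = 16809.5 bits.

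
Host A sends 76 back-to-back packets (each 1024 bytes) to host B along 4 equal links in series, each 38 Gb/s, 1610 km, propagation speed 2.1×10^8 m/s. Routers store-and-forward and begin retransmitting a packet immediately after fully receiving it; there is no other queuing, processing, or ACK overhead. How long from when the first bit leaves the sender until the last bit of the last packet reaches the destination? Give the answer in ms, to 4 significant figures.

Per-hop transmission t_tx = L/R = 8192/38000000000 = 0.000215579 ms.
Per-hop propagation t_prop = 1610000/210000000 = 7.66667 ms.
Pipeline fill: first packet needs 4·t_tx to clear all hops; remaining 75 packets each add one t_tx.
Total = (4+76-1)·t_tx + 4·t_prop = 79·0.000215579 + 4·7.66667 = 30.68 ms.

30.68 ms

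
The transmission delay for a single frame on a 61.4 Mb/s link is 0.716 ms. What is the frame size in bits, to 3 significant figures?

L = R × t_tx = 61400000 b/s × 0.000716 s = 43962.4 bits.

44000 bits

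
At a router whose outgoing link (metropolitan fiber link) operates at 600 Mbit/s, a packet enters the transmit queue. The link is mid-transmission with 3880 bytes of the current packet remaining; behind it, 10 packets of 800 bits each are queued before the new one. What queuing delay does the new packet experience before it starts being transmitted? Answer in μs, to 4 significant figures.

65.07 μs

Each queued packet: L/R = 800/600000000 = 1.33333 μs.
10 queued → 13.3333 μs.
Plus remaining 31040 bits of current packet: 51.7333 μs.
Queuing delay = 65.07 μs.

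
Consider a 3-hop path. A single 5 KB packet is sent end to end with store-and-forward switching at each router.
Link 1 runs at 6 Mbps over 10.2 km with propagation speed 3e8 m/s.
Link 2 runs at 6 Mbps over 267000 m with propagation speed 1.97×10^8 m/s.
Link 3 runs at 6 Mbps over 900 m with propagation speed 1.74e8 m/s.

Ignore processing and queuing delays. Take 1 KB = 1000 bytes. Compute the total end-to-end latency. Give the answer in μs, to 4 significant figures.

21390 μs

L = 40000 bits.
Transmission delay per hop = L/R = 40000/6000000 = 6666.67 μs; 3 hops → 20000 μs.
Propagation delays (d/s per hop): 34, 1355.33, 5.17241 μs; sum = 1394.5 μs.
End-to-end = 21390 μs.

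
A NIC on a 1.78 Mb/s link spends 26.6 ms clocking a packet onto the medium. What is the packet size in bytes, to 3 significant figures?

L = R × t_tx = 1780000 b/s × 0.0266 s = 47348 bits.
In bytes: 47348 / 8 = 5920 bytes.

5920 bytes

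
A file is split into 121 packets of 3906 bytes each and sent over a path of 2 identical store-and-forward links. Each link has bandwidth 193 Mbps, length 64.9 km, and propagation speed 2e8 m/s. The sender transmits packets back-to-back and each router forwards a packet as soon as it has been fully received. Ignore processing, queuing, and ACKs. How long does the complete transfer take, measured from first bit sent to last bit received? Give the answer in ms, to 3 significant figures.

20.4 ms

Per-hop transmission t_tx = L/R = 31248/193000000 = 0.161907 ms.
Per-hop propagation t_prop = 64900/200000000 = 0.3245 ms.
Pipeline fill: first packet needs 2·t_tx to clear all hops; remaining 120 packets each add one t_tx.
Total = (2+121-1)·t_tx + 2·t_prop = 122·0.161907 + 2·0.3245 = 20.4 ms.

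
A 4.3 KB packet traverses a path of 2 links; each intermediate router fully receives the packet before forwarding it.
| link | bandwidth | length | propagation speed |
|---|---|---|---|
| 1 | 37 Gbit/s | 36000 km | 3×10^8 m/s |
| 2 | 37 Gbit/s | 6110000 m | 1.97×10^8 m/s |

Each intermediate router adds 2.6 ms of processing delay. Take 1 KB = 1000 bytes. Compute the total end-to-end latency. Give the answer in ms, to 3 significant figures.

L = 34400 bits.
Transmission delay per hop = L/R = 34400/37000000000 = 0.00092973 ms; 2 hops → 0.00185946 ms.
Propagation delays (d/s per hop): 120, 31.0152 ms; sum = 151.015 ms.
Processing at 1 router(s): 1 × 2.6 ms = 2.6 ms.
End-to-end = 154 ms.

154 ms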